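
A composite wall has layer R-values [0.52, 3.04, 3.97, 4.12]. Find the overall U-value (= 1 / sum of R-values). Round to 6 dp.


R_total = 0.52 + 3.04 + 3.97 + 4.12 = 11.65
U = 1/11.65 = 0.085837

0.085837


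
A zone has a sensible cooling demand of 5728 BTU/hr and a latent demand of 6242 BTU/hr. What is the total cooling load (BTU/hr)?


Qt = 5728 + 6242 = 11970 BTU/hr

11970 BTU/hr


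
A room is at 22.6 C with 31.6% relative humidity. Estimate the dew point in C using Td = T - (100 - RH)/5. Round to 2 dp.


Td = 22.6 - (100-31.6)/5 = 8.92 C

8.92 C


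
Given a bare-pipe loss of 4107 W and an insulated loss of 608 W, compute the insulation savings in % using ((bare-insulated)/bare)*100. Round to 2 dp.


Savings = ((4107-608)/4107)*100 = 85.20 %

85.20 %


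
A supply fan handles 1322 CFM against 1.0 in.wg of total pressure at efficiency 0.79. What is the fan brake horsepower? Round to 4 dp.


BHP = 1322 * 1.0 / (6356 * 0.79) = 0.2633 hp

0.2633 hp


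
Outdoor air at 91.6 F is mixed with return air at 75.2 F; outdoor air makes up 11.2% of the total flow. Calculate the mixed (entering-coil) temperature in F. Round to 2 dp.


T_mix = 75.2 + (11.2/100)*(91.6-75.2) = 77.04 F

77.04 F


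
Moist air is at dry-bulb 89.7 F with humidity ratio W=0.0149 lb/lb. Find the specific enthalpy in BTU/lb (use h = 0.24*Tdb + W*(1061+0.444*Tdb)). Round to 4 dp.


h = 0.24*89.7 + 0.0149*(1061+0.444*89.7) = 37.9303 BTU/lb

37.9303 BTU/lb


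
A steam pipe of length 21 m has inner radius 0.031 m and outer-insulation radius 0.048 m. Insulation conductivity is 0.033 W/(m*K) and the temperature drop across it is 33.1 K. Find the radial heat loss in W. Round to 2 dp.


Q = 2*pi*0.033*21*33.1/ln(0.048/0.031) = 329.65 W

329.65 W


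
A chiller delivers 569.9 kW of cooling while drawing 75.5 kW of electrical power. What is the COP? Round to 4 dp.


COP = 569.9 / 75.5 = 7.5483

7.5483


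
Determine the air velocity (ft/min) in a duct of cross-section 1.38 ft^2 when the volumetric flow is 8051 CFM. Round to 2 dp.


V = 8051 / 1.38 = 5834.06 ft/min

5834.06 ft/min


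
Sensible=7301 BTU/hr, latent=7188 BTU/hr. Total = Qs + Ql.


Qt = 7301 + 7188 = 14489 BTU/hr

14489 BTU/hr


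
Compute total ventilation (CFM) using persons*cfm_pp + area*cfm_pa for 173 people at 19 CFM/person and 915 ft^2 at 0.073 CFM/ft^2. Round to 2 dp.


Total = 173*19 + 915*0.073 = 3353.80 CFM

3353.80 CFM


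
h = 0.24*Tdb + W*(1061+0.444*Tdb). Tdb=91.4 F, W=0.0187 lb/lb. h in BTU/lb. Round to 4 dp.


h = 0.24*91.4 + 0.0187*(1061+0.444*91.4) = 42.5356 BTU/lb

42.5356 BTU/lb


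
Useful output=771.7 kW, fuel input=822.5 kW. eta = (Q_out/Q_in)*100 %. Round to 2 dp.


eta = (771.7/822.5)*100 = 93.82 %

93.82 %


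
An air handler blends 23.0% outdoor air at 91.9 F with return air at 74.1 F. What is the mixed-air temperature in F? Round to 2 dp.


T_mix = 74.1 + (23.0/100)*(91.9-74.1) = 78.19 F

78.19 F


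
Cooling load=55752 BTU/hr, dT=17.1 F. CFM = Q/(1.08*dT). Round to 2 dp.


CFM = 55752 / (1.08 * 17.1) = 3018.84

3018.84 CFM


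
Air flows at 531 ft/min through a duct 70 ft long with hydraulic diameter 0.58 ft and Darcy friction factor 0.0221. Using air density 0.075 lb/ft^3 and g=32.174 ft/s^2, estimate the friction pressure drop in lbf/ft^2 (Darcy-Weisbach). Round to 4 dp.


v_fps = 531/60 = 8.85 ft/s
dp = 0.0221*(70/0.58)*0.075*8.85^2/(2*32.174) = 0.2435 lbf/ft^2

0.2435 lbf/ft^2


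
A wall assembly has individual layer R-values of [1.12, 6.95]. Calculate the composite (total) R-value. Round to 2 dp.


R_total = 1.12 + 6.95 = 8.07

8.07


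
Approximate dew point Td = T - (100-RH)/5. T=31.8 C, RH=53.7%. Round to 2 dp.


Td = 31.8 - (100-53.7)/5 = 22.54 C

22.54 C


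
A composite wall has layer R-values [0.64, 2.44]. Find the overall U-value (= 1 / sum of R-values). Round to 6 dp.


R_total = 0.64 + 2.44 = 3.08
U = 1/3.08 = 0.324675

0.324675


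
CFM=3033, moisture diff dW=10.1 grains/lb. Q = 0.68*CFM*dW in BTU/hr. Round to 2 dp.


Q = 0.68 * 3033 * 10.1 = 20830.64 BTU/hr

20830.64 BTU/hr


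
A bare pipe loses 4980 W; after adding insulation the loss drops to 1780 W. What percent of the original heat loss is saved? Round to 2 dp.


Savings = ((4980-1780)/4980)*100 = 64.26 %

64.26 %


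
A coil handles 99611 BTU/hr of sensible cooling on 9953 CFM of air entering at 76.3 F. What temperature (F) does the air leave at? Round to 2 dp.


dT = 99611/(1.08*9953) = 9.2668
T_leave = 76.3 - 9.2668 = 67.03 F

67.03 F


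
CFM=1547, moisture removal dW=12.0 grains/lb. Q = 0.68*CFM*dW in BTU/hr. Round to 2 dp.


Q = 0.68 * 1547 * 12.0 = 12623.52 BTU/hr

12623.52 BTU/hr


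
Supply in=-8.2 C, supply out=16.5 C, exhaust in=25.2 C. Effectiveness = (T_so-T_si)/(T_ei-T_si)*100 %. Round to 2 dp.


eff = (16.5-(-8.2))/(25.2-(-8.2))*100 = 73.95 %

73.95 %


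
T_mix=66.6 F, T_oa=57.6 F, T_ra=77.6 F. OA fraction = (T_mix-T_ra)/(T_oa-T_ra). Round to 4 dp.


frac = (66.6 - 77.6) / (57.6 - 77.6) = 0.5500

0.5500


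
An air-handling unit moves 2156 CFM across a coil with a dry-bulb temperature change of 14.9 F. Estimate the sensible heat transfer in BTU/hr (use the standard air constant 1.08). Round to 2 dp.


Q = 1.08 * 2156 * 14.9 = 34694.35 BTU/hr

34694.35 BTU/hr


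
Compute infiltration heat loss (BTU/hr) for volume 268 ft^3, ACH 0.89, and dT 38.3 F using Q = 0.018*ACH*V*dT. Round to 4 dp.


Q = 0.018 * 0.89 * 268 * 38.3 = 164.4357 BTU/hr

164.4357 BTU/hr


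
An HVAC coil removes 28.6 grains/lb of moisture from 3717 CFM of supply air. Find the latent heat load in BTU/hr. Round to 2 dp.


Q = 0.68 * 3717 * 28.6 = 72288.22 BTU/hr

72288.22 BTU/hr


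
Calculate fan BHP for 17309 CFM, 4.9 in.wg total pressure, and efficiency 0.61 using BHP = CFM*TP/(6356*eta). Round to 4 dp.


BHP = 17309 * 4.9 / (6356 * 0.61) = 21.8753 hp

21.8753 hp


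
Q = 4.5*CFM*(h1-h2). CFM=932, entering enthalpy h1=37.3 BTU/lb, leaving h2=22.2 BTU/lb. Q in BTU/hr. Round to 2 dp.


Q = 4.5 * 932 * (37.3 - 22.2) = 63329.40 BTU/hr

63329.40 BTU/hr


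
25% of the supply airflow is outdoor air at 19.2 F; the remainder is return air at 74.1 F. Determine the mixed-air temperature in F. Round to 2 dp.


T_mix = 0.25*19.2 + 0.75*74.1 = 60.38 F

60.38 F


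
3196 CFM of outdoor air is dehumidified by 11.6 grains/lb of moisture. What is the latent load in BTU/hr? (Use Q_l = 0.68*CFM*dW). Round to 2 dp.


Q = 0.68 * 3196 * 11.6 = 25210.05 BTU/hr

25210.05 BTU/hr


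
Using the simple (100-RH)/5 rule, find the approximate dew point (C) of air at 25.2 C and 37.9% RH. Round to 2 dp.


Td = 25.2 - (100-37.9)/5 = 12.78 C

12.78 C


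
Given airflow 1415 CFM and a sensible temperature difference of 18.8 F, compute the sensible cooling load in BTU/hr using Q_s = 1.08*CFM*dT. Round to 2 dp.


Q = 1.08 * 1415 * 18.8 = 28730.16 BTU/hr

28730.16 BTU/hr


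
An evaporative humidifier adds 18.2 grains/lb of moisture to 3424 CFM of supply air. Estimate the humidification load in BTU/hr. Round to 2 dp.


Q = 0.68 * 3424 * 18.2 = 42375.42 BTU/hr

42375.42 BTU/hr


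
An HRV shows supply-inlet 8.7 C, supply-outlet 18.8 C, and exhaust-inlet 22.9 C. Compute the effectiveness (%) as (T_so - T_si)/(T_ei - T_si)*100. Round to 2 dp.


eff = (18.8-8.7)/(22.9-8.7)*100 = 71.13 %

71.13 %


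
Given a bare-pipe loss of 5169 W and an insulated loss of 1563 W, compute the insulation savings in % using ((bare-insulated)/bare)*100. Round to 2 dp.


Savings = ((5169-1563)/5169)*100 = 69.76 %

69.76 %


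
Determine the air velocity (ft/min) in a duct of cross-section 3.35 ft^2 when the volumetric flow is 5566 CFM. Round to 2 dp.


V = 5566 / 3.35 = 1661.49 ft/min

1661.49 ft/min


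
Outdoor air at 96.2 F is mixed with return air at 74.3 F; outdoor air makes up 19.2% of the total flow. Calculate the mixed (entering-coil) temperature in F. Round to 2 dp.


T_mix = 74.3 + (19.2/100)*(96.2-74.3) = 78.50 F

78.50 F


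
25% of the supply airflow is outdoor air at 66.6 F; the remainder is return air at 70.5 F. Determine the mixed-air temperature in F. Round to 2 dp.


T_mix = 0.25*66.6 + 0.75*70.5 = 69.53 F

69.53 F


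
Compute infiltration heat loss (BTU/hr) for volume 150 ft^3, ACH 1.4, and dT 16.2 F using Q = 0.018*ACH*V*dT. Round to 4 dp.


Q = 0.018 * 1.4 * 150 * 16.2 = 61.2360 BTU/hr

61.2360 BTU/hr


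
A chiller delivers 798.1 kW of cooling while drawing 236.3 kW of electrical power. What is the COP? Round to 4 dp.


COP = 798.1 / 236.3 = 3.3775

3.3775


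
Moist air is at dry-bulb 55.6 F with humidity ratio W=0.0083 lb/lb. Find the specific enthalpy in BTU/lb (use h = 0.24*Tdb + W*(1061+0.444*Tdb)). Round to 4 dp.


h = 0.24*55.6 + 0.0083*(1061+0.444*55.6) = 22.3552 BTU/lb

22.3552 BTU/lb


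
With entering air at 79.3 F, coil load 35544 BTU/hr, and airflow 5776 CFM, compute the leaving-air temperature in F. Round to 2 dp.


dT = 35544/(1.08*5776) = 5.6979
T_leave = 79.3 - 5.6979 = 73.60 F

73.60 F


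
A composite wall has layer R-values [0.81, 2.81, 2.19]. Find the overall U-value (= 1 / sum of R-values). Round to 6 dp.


R_total = 0.81 + 2.81 + 2.19 = 5.81
U = 1/5.81 = 0.172117

0.172117


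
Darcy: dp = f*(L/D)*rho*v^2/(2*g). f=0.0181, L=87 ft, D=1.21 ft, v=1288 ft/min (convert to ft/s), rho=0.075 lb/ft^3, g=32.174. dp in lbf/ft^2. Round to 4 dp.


v_fps = 1288/60 = 21.4667 ft/s
dp = 0.0181*(87/1.21)*0.075*21.4667^2/(2*32.174) = 0.6990 lbf/ft^2

0.6990 lbf/ft^2


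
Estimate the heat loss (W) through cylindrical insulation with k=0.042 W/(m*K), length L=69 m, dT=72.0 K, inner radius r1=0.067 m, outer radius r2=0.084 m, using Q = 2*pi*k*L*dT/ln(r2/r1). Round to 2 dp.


Q = 2*pi*0.042*69*72.0/ln(0.084/0.067) = 5797.81 W

5797.81 W


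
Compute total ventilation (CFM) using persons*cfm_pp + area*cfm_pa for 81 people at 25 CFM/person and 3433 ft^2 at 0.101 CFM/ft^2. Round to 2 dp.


Total = 81*25 + 3433*0.101 = 2371.73 CFM

2371.73 CFM


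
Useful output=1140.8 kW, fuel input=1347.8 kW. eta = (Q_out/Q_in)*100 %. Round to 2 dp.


eta = (1140.8/1347.8)*100 = 84.64 %

84.64 %


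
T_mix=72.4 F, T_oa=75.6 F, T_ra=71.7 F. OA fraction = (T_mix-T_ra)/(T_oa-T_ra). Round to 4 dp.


frac = (72.4 - 71.7) / (75.6 - 71.7) = 0.1795

0.1795


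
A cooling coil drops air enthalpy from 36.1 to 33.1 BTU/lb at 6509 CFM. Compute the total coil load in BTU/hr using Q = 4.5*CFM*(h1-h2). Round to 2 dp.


Q = 4.5 * 6509 * (36.1 - 33.1) = 87871.50 BTU/hr

87871.50 BTU/hr


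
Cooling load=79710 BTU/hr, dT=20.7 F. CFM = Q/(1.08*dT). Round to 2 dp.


CFM = 79710 / (1.08 * 20.7) = 3565.49

3565.49 CFM


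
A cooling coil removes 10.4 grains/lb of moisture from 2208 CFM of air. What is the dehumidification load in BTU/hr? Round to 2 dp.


Q = 0.68 * 2208 * 10.4 = 15614.98 BTU/hr

15614.98 BTU/hr


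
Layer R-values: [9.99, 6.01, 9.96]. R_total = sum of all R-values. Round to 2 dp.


R_total = 9.99 + 6.01 + 9.96 = 25.96

25.96


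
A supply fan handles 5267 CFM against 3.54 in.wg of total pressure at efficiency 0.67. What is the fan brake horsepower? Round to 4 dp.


BHP = 5267 * 3.54 / (6356 * 0.67) = 4.3783 hp

4.3783 hp


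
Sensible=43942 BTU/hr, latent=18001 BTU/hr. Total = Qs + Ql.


Qt = 43942 + 18001 = 61943 BTU/hr

61943 BTU/hr


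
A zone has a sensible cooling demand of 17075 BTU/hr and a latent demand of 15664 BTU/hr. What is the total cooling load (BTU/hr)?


Qt = 17075 + 15664 = 32739 BTU/hr

32739 BTU/hr


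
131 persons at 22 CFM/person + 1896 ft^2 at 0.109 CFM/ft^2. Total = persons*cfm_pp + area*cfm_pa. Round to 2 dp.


Total = 131*22 + 1896*0.109 = 3088.66 CFM

3088.66 CFM


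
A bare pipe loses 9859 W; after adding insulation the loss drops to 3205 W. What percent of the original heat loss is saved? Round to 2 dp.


Savings = ((9859-3205)/9859)*100 = 67.49 %

67.49 %


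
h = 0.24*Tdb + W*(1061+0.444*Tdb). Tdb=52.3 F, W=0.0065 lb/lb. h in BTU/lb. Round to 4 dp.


h = 0.24*52.3 + 0.0065*(1061+0.444*52.3) = 19.5994 BTU/lb

19.5994 BTU/lb


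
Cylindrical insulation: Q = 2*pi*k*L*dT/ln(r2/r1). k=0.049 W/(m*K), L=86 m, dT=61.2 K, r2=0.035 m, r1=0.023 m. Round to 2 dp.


Q = 2*pi*0.049*86*61.2/ln(0.035/0.023) = 3859.47 W

3859.47 W


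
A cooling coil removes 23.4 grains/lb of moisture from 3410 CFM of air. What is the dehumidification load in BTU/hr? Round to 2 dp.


Q = 0.68 * 3410 * 23.4 = 54259.92 BTU/hr

54259.92 BTU/hr


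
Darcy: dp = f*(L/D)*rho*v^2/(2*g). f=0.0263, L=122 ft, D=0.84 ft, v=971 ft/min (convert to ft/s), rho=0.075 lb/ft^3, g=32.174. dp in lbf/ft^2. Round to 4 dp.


v_fps = 971/60 = 16.1833 ft/s
dp = 0.0263*(122/0.84)*0.075*16.1833^2/(2*32.174) = 1.1660 lbf/ft^2

1.1660 lbf/ft^2


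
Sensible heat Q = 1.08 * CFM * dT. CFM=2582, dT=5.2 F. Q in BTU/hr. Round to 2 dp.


Q = 1.08 * 2582 * 5.2 = 14500.51 BTU/hr

14500.51 BTU/hr


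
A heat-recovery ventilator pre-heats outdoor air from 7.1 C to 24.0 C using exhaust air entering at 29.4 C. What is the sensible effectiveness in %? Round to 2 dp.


eff = (24.0-7.1)/(29.4-7.1)*100 = 75.78 %

75.78 %


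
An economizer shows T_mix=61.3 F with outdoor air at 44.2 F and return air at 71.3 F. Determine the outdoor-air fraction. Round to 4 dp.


frac = (61.3 - 71.3) / (44.2 - 71.3) = 0.3690

0.3690


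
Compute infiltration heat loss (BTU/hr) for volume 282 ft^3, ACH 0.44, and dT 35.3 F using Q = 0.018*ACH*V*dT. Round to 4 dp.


Q = 0.018 * 0.44 * 282 * 35.3 = 78.8404 BTU/hr

78.8404 BTU/hr


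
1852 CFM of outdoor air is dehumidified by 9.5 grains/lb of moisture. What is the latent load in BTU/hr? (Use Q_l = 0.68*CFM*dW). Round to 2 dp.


Q = 0.68 * 1852 * 9.5 = 11963.92 BTU/hr

11963.92 BTU/hr


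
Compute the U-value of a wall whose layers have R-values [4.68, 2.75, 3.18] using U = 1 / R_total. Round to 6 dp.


R_total = 4.68 + 2.75 + 3.18 = 10.61
U = 1/10.61 = 0.094251

0.094251


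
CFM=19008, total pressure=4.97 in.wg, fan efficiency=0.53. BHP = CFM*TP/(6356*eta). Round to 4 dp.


BHP = 19008 * 4.97 / (6356 * 0.53) = 28.0436 hp

28.0436 hp


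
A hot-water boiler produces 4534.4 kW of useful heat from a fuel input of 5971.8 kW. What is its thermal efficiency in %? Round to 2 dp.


eta = (4534.4/5971.8)*100 = 75.93 %

75.93 %


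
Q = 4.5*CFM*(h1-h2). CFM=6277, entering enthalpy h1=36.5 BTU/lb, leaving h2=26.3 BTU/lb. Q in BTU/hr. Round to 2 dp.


Q = 4.5 * 6277 * (36.5 - 26.3) = 288114.30 BTU/hr

288114.30 BTU/hr


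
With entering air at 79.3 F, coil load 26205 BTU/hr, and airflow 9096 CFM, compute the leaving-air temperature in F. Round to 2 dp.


dT = 26205/(1.08*9096) = 2.6675
T_leave = 79.3 - 2.6675 = 76.63 F

76.63 F


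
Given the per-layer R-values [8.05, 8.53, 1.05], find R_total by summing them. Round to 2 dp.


R_total = 8.05 + 8.53 + 1.05 = 17.63

17.63


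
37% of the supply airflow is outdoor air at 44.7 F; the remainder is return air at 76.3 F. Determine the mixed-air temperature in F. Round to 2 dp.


T_mix = 0.37*44.7 + 0.63*76.3 = 64.61 F

64.61 F


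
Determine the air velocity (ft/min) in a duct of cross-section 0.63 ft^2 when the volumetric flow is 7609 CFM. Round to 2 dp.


V = 7609 / 0.63 = 12077.78 ft/min

12077.78 ft/min


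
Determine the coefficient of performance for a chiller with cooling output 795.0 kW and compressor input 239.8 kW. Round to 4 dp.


COP = 795.0 / 239.8 = 3.3153

3.3153


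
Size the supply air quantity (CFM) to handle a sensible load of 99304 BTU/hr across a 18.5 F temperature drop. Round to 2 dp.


CFM = 99304 / (1.08 * 18.5) = 4970.17

4970.17 CFM


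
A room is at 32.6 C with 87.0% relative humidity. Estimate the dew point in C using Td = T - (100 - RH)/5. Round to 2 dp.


Td = 32.6 - (100-87.0)/5 = 30.00 C

30.00 C


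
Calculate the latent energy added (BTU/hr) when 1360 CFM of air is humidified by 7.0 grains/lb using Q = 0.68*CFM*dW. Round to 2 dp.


Q = 0.68 * 1360 * 7.0 = 6473.60 BTU/hr

6473.60 BTU/hr


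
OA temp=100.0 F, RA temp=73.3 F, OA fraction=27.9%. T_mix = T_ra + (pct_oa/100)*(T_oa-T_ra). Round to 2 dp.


T_mix = 73.3 + (27.9/100)*(100.0-73.3) = 80.75 F

80.75 F


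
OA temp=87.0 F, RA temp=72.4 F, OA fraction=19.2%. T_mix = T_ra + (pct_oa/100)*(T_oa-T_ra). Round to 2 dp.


T_mix = 72.4 + (19.2/100)*(87.0-72.4) = 75.20 F

75.20 F


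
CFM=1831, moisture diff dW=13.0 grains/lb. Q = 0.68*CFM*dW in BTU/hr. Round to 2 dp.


Q = 0.68 * 1831 * 13.0 = 16186.04 BTU/hr

16186.04 BTU/hr


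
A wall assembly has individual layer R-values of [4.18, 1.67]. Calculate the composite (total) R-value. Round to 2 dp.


R_total = 4.18 + 1.67 = 5.85

5.85


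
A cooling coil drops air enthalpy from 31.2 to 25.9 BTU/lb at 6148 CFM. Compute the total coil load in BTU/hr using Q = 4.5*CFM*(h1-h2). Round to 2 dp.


Q = 4.5 * 6148 * (31.2 - 25.9) = 146629.80 BTU/hr

146629.80 BTU/hr


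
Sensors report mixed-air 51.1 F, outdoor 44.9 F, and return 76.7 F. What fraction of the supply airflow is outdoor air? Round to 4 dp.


frac = (51.1 - 76.7) / (44.9 - 76.7) = 0.8050

0.8050


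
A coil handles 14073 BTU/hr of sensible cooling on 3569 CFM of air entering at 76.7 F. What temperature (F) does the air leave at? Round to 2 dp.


dT = 14073/(1.08*3569) = 3.6510
T_leave = 76.7 - 3.6510 = 73.05 F

73.05 F


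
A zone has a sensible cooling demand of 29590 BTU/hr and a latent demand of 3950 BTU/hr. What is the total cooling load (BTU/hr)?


Qt = 29590 + 3950 = 33540 BTU/hr

33540 BTU/hr


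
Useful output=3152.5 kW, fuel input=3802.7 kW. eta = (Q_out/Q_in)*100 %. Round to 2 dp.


eta = (3152.5/3802.7)*100 = 82.90 %

82.90 %


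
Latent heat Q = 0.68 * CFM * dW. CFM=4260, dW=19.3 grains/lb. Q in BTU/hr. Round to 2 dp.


Q = 0.68 * 4260 * 19.3 = 55908.24 BTU/hr

55908.24 BTU/hr


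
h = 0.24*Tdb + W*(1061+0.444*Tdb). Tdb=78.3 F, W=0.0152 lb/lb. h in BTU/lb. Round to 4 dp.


h = 0.24*78.3 + 0.0152*(1061+0.444*78.3) = 35.4476 BTU/lb

35.4476 BTU/lb


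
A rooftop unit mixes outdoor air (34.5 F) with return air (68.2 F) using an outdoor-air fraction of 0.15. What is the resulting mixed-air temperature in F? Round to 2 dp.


T_mix = 0.15*34.5 + 0.85*68.2 = 63.15 F

63.15 F


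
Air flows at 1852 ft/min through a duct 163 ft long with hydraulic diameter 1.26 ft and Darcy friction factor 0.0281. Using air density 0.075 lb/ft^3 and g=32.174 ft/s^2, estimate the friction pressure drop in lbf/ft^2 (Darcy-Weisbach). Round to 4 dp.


v_fps = 1852/60 = 30.8667 ft/s
dp = 0.0281*(163/1.26)*0.075*30.8667^2/(2*32.174) = 4.0367 lbf/ft^2

4.0367 lbf/ft^2


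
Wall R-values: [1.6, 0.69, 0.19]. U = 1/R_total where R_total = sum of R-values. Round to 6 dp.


R_total = 1.6 + 0.69 + 0.19 = 2.48
U = 1/2.48 = 0.403226

0.403226


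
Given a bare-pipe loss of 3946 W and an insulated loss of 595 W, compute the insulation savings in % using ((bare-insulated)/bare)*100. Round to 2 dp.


Savings = ((3946-595)/3946)*100 = 84.92 %

84.92 %


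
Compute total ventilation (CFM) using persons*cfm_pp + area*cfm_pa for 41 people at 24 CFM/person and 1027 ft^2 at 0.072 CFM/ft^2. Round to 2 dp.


Total = 41*24 + 1027*0.072 = 1057.94 CFM

1057.94 CFM


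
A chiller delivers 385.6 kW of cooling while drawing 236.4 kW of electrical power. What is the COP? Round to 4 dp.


COP = 385.6 / 236.4 = 1.6311

1.6311


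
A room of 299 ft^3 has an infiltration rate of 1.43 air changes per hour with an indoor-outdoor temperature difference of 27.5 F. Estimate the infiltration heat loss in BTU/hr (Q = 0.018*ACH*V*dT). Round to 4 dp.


Q = 0.018 * 1.43 * 299 * 27.5 = 211.6472 BTU/hr

211.6472 BTU/hr


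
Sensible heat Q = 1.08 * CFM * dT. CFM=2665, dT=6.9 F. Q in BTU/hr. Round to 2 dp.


Q = 1.08 * 2665 * 6.9 = 19859.58 BTU/hr

19859.58 BTU/hr


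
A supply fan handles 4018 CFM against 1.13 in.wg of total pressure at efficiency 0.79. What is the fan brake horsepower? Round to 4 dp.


BHP = 4018 * 1.13 / (6356 * 0.79) = 0.9042 hp

0.9042 hp


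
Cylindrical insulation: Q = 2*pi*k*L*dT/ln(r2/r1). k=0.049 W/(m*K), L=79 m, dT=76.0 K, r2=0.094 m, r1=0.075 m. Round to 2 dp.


Q = 2*pi*0.049*79*76.0/ln(0.094/0.075) = 8186.15 W

8186.15 W


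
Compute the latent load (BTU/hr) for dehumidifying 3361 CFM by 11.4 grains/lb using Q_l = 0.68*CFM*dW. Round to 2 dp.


Q = 0.68 * 3361 * 11.4 = 26054.47 BTU/hr

26054.47 BTU/hr


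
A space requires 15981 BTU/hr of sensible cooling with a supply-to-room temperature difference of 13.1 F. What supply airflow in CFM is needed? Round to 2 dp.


CFM = 15981 / (1.08 * 13.1) = 1129.56

1129.56 CFM


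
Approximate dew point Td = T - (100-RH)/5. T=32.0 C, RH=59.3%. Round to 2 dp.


Td = 32.0 - (100-59.3)/5 = 23.86 C

23.86 C


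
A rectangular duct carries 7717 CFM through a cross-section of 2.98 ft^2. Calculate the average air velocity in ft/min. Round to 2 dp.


V = 7717 / 2.98 = 2589.60 ft/min

2589.60 ft/min


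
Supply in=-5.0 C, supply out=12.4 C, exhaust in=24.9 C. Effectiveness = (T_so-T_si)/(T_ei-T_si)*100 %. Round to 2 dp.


eff = (12.4-(-5.0))/(24.9-(-5.0))*100 = 58.19 %

58.19 %


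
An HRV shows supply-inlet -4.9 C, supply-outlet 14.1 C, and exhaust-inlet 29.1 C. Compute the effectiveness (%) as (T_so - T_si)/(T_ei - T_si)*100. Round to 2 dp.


eff = (14.1-(-4.9))/(29.1-(-4.9))*100 = 55.88 %

55.88 %


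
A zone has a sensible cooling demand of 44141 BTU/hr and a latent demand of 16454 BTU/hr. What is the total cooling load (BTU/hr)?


Qt = 44141 + 16454 = 60595 BTU/hr

60595 BTU/hr


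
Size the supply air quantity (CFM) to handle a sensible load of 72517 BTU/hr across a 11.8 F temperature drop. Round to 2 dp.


CFM = 72517 / (1.08 * 11.8) = 5690.29

5690.29 CFM


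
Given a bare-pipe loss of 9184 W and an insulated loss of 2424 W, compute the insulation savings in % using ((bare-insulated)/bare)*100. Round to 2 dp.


Savings = ((9184-2424)/9184)*100 = 73.61 %

73.61 %


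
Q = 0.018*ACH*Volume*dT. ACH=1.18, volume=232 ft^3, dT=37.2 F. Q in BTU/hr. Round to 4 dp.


Q = 0.018 * 1.18 * 232 * 37.2 = 183.3097 BTU/hr

183.3097 BTU/hr


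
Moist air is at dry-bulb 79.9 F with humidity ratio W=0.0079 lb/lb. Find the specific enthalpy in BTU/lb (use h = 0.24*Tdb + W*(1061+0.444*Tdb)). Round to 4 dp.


h = 0.24*79.9 + 0.0079*(1061+0.444*79.9) = 27.8382 BTU/lb

27.8382 BTU/lb


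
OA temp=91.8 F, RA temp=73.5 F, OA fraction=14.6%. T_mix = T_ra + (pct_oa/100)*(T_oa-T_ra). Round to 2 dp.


T_mix = 73.5 + (14.6/100)*(91.8-73.5) = 76.17 F

76.17 F


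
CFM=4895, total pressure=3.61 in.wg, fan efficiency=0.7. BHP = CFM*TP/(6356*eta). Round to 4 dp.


BHP = 4895 * 3.61 / (6356 * 0.7) = 3.9717 hp

3.9717 hp


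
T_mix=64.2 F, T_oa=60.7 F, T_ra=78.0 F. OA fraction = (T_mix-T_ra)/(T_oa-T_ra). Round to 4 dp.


frac = (64.2 - 78.0) / (60.7 - 78.0) = 0.7977

0.7977


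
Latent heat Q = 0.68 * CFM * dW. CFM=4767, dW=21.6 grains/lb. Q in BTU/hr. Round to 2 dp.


Q = 0.68 * 4767 * 21.6 = 70017.70 BTU/hr

70017.70 BTU/hr


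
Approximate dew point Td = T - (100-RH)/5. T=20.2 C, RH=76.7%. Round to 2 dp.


Td = 20.2 - (100-76.7)/5 = 15.54 C

15.54 C


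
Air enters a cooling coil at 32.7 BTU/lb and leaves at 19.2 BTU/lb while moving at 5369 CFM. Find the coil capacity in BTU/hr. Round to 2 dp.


Q = 4.5 * 5369 * (32.7 - 19.2) = 326166.75 BTU/hr

326166.75 BTU/hr


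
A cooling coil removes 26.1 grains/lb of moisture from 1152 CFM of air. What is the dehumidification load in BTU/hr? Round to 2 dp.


Q = 0.68 * 1152 * 26.1 = 20445.70 BTU/hr

20445.70 BTU/hr


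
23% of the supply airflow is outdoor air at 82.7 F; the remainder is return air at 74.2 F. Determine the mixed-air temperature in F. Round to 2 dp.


T_mix = 0.23*82.7 + 0.77*74.2 = 76.16 F

76.16 F


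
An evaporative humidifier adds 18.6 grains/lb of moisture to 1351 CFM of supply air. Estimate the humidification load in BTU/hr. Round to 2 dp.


Q = 0.68 * 1351 * 18.6 = 17087.45 BTU/hr

17087.45 BTU/hr


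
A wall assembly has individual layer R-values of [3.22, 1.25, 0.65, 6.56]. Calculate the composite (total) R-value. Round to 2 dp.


R_total = 3.22 + 1.25 + 0.65 + 6.56 = 11.68

11.68


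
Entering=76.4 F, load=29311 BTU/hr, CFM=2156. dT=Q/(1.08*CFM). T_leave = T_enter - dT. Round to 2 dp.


dT = 29311/(1.08*2156) = 12.5880
T_leave = 76.4 - 12.5880 = 63.81 F

63.81 F


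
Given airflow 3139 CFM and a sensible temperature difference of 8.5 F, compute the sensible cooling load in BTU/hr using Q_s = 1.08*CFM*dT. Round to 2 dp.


Q = 1.08 * 3139 * 8.5 = 28816.02 BTU/hr

28816.02 BTU/hr


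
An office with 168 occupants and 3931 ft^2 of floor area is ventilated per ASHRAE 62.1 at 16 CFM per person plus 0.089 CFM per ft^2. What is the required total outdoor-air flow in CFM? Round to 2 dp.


Total = 168*16 + 3931*0.089 = 3037.86 CFM

3037.86 CFM


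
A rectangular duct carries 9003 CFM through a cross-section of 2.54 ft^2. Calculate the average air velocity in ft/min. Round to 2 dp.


V = 9003 / 2.54 = 3544.49 ft/min

3544.49 ft/min


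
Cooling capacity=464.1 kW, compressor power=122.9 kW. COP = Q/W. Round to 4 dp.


COP = 464.1 / 122.9 = 3.7762

3.7762


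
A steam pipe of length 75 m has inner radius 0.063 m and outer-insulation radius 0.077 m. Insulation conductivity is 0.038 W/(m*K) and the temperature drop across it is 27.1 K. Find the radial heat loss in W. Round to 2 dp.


Q = 2*pi*0.038*75*27.1/ln(0.077/0.063) = 2418.30 W

2418.30 W


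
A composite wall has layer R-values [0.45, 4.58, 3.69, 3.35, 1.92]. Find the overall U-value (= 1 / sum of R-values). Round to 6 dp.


R_total = 0.45 + 4.58 + 3.69 + 3.35 + 1.92 = 13.99
U = 1/13.99 = 0.071480

0.071480


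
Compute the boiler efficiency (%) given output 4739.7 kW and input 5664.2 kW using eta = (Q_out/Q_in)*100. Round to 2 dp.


eta = (4739.7/5664.2)*100 = 83.68 %

83.68 %


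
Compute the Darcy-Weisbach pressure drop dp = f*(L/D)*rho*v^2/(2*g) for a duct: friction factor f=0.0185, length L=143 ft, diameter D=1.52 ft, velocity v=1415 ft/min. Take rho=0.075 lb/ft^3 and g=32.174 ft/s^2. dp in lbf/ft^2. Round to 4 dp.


v_fps = 1415/60 = 23.5833 ft/s
dp = 0.0185*(143/1.52)*0.075*23.5833^2/(2*32.174) = 1.1282 lbf/ft^2

1.1282 lbf/ft^2


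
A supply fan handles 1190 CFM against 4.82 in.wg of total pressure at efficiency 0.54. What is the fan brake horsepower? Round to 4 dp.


BHP = 1190 * 4.82 / (6356 * 0.54) = 1.6712 hp

1.6712 hp


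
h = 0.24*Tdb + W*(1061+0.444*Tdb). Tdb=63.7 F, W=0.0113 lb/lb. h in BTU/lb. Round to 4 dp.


h = 0.24*63.7 + 0.0113*(1061+0.444*63.7) = 27.5969 BTU/lb

27.5969 BTU/lb


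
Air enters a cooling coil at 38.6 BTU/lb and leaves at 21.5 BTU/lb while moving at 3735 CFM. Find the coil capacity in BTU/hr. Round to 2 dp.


Q = 4.5 * 3735 * (38.6 - 21.5) = 287408.25 BTU/hr

287408.25 BTU/hr


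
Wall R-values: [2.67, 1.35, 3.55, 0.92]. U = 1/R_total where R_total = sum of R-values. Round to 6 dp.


R_total = 2.67 + 1.35 + 3.55 + 0.92 = 8.49
U = 1/8.49 = 0.117786

0.117786


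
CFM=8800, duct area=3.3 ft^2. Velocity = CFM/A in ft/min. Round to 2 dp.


V = 8800 / 3.3 = 2666.67 ft/min

2666.67 ft/min


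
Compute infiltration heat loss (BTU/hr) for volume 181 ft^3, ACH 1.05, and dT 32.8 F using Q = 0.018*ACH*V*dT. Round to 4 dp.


Q = 0.018 * 1.05 * 181 * 32.8 = 112.2055 BTU/hr

112.2055 BTU/hr


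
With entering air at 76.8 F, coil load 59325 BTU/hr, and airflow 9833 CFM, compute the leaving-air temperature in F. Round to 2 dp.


dT = 59325/(1.08*9833) = 5.5863
T_leave = 76.8 - 5.5863 = 71.21 F

71.21 F


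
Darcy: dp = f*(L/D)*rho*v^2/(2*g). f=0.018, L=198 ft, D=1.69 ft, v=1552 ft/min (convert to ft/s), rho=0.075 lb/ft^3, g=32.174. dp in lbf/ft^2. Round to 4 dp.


v_fps = 1552/60 = 25.8667 ft/s
dp = 0.018*(198/1.69)*0.075*25.8667^2/(2*32.174) = 1.6446 lbf/ft^2

1.6446 lbf/ft^2


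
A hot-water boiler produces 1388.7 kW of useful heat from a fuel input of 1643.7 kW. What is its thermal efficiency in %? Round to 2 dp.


eta = (1388.7/1643.7)*100 = 84.49 %

84.49 %


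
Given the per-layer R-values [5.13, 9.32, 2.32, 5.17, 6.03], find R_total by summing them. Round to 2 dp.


R_total = 5.13 + 9.32 + 2.32 + 5.17 + 6.03 = 27.97

27.97


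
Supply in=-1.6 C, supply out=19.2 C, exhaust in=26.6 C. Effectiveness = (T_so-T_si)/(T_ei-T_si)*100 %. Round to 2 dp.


eff = (19.2-(-1.6))/(26.6-(-1.6))*100 = 73.76 %

73.76 %


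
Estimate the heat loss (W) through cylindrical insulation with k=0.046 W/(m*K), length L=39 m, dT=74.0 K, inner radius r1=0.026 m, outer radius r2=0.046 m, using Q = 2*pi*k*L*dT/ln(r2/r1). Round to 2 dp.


Q = 2*pi*0.046*39*74.0/ln(0.046/0.026) = 1461.99 W

1461.99 W


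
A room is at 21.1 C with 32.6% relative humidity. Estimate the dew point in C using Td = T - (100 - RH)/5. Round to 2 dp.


Td = 21.1 - (100-32.6)/5 = 7.62 C

7.62 C


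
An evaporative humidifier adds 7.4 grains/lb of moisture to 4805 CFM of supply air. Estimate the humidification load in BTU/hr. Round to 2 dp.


Q = 0.68 * 4805 * 7.4 = 24178.76 BTU/hr

24178.76 BTU/hr


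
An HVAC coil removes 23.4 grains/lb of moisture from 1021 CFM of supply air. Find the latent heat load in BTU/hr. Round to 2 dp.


Q = 0.68 * 1021 * 23.4 = 16246.15 BTU/hr

16246.15 BTU/hr


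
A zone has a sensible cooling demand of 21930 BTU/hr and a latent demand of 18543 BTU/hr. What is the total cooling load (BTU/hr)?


Qt = 21930 + 18543 = 40473 BTU/hr

40473 BTU/hr


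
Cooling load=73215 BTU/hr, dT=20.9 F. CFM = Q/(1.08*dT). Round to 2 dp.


CFM = 73215 / (1.08 * 20.9) = 3243.62

3243.62 CFM


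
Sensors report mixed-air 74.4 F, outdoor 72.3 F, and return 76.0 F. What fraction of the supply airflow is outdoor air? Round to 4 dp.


frac = (74.4 - 76.0) / (72.3 - 76.0) = 0.4324

0.4324


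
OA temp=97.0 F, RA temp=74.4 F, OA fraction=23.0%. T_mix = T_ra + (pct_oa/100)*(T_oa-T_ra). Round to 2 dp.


T_mix = 74.4 + (23.0/100)*(97.0-74.4) = 79.60 F

79.60 F


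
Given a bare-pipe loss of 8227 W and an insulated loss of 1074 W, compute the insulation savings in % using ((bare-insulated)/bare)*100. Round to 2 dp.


Savings = ((8227-1074)/8227)*100 = 86.95 %

86.95 %


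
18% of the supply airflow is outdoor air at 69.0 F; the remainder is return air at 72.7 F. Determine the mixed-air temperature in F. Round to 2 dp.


T_mix = 0.18*69.0 + 0.82*72.7 = 72.03 F

72.03 F


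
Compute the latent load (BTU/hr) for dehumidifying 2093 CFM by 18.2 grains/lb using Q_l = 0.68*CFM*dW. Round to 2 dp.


Q = 0.68 * 2093 * 18.2 = 25902.97 BTU/hr

25902.97 BTU/hr


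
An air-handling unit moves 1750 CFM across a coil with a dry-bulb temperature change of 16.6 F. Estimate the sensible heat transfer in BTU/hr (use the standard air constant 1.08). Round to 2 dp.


Q = 1.08 * 1750 * 16.6 = 31374.00 BTU/hr

31374.00 BTU/hr


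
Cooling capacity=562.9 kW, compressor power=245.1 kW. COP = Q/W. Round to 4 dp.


COP = 562.9 / 245.1 = 2.2966

2.2966


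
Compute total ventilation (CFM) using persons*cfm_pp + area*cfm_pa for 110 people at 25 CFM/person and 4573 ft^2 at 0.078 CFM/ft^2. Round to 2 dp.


Total = 110*25 + 4573*0.078 = 3106.69 CFM

3106.69 CFM


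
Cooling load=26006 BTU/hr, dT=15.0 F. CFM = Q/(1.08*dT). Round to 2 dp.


CFM = 26006 / (1.08 * 15.0) = 1605.31

1605.31 CFM


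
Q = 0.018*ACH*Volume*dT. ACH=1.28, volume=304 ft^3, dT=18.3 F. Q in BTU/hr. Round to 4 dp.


Q = 0.018 * 1.28 * 304 * 18.3 = 128.1761 BTU/hr

128.1761 BTU/hr


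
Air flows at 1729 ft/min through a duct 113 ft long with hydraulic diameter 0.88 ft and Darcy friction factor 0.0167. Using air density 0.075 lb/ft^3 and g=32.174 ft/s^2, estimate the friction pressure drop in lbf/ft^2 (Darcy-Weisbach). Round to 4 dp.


v_fps = 1729/60 = 28.8167 ft/s
dp = 0.0167*(113/0.88)*0.075*28.8167^2/(2*32.174) = 2.0755 lbf/ft^2

2.0755 lbf/ft^2


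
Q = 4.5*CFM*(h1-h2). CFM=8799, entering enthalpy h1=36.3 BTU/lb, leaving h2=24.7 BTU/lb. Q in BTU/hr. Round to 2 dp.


Q = 4.5 * 8799 * (36.3 - 24.7) = 459307.80 BTU/hr

459307.80 BTU/hr


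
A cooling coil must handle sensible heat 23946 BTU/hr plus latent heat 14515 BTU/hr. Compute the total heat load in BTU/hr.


Qt = 23946 + 14515 = 38461 BTU/hr

38461 BTU/hr


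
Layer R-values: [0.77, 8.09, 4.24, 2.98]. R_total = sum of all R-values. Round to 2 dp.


R_total = 0.77 + 8.09 + 4.24 + 2.98 = 16.08

16.08


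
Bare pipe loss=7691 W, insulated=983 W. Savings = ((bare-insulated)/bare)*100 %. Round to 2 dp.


Savings = ((7691-983)/7691)*100 = 87.22 %

87.22 %


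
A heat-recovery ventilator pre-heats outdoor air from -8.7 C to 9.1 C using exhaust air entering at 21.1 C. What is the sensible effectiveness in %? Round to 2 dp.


eff = (9.1-(-8.7))/(21.1-(-8.7))*100 = 59.73 %

59.73 %


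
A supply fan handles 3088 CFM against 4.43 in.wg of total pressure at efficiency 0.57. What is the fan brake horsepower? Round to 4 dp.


BHP = 3088 * 4.43 / (6356 * 0.57) = 3.7759 hp

3.7759 hp


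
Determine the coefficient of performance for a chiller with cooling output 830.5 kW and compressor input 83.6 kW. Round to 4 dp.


COP = 830.5 / 83.6 = 9.9342

9.9342


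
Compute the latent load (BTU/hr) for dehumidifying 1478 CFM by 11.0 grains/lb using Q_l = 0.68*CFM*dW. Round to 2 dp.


Q = 0.68 * 1478 * 11.0 = 11055.44 BTU/hr

11055.44 BTU/hr


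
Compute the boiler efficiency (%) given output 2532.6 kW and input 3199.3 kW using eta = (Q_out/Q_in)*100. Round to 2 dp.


eta = (2532.6/3199.3)*100 = 79.16 %

79.16 %


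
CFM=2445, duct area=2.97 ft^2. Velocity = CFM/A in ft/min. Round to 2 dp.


V = 2445 / 2.97 = 823.23 ft/min

823.23 ft/min


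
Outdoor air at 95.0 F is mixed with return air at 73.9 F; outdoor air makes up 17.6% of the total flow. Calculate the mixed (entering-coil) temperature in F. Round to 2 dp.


T_mix = 73.9 + (17.6/100)*(95.0-73.9) = 77.61 F

77.61 F


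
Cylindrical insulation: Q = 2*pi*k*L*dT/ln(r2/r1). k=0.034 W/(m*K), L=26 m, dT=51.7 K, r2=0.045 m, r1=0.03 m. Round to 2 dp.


Q = 2*pi*0.034*26*51.7/ln(0.045/0.03) = 708.22 W

708.22 W


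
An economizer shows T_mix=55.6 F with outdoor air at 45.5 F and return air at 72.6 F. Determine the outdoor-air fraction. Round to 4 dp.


frac = (55.6 - 72.6) / (45.5 - 72.6) = 0.6273

0.6273


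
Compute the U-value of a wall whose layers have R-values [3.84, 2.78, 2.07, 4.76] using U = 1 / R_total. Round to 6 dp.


R_total = 3.84 + 2.78 + 2.07 + 4.76 = 13.45
U = 1/13.45 = 0.074349

0.074349


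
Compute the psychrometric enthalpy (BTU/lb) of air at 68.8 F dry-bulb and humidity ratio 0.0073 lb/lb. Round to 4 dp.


h = 0.24*68.8 + 0.0073*(1061+0.444*68.8) = 24.4803 BTU/lb

24.4803 BTU/lb


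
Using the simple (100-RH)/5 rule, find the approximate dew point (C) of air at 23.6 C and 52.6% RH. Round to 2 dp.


Td = 23.6 - (100-52.6)/5 = 14.12 C

14.12 C


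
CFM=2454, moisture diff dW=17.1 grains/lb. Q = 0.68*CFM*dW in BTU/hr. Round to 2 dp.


Q = 0.68 * 2454 * 17.1 = 28535.11 BTU/hr

28535.11 BTU/hr


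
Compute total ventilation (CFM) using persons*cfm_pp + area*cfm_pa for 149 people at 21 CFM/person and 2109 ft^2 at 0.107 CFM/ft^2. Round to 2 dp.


Total = 149*21 + 2109*0.107 = 3354.66 CFM

3354.66 CFM


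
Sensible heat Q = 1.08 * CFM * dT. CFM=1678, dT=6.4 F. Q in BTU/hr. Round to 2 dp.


Q = 1.08 * 1678 * 6.4 = 11598.34 BTU/hr

11598.34 BTU/hr


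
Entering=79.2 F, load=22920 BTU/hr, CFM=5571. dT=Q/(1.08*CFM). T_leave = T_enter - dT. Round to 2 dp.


dT = 22920/(1.08*5571) = 3.8094
T_leave = 79.2 - 3.8094 = 75.39 F

75.39 F


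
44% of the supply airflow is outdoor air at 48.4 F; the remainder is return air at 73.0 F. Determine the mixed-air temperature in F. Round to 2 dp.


T_mix = 0.44*48.4 + 0.56*73.0 = 62.18 F

62.18 F


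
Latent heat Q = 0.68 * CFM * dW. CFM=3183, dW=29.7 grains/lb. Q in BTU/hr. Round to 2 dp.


Q = 0.68 * 3183 * 29.7 = 64283.87 BTU/hr

64283.87 BTU/hr


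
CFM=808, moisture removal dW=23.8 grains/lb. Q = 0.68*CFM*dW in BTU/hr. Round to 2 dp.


Q = 0.68 * 808 * 23.8 = 13076.67 BTU/hr

13076.67 BTU/hr


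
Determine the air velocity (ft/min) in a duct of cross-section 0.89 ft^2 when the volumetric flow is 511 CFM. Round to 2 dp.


V = 511 / 0.89 = 574.16 ft/min

574.16 ft/min


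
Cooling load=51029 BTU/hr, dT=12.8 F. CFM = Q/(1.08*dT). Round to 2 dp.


CFM = 51029 / (1.08 * 12.8) = 3691.33

3691.33 CFM


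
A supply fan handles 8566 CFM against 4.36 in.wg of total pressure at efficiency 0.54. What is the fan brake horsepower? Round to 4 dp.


BHP = 8566 * 4.36 / (6356 * 0.54) = 10.8815 hp

10.8815 hp


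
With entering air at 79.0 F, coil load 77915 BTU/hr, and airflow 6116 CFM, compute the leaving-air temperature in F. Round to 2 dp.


dT = 77915/(1.08*6116) = 11.7959
T_leave = 79.0 - 11.7959 = 67.20 F

67.20 F


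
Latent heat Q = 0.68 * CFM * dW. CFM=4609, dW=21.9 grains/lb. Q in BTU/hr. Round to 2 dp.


Q = 0.68 * 4609 * 21.9 = 68637.23 BTU/hr

68637.23 BTU/hr


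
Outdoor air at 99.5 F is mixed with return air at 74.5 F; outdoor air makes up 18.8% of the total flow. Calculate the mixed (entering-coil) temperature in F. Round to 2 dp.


T_mix = 74.5 + (18.8/100)*(99.5-74.5) = 79.20 F

79.20 F


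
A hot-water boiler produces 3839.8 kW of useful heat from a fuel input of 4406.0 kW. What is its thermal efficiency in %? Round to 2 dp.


eta = (3839.8/4406.0)*100 = 87.15 %

87.15 %


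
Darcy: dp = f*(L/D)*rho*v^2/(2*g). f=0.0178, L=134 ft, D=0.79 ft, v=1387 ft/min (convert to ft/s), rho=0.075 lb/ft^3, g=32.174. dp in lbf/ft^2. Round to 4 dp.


v_fps = 1387/60 = 23.1167 ft/s
dp = 0.0178*(134/0.79)*0.075*23.1167^2/(2*32.174) = 1.8805 lbf/ft^2

1.8805 lbf/ft^2


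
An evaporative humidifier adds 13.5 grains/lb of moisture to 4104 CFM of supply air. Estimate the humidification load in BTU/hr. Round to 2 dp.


Q = 0.68 * 4104 * 13.5 = 37674.72 BTU/hr

37674.72 BTU/hr


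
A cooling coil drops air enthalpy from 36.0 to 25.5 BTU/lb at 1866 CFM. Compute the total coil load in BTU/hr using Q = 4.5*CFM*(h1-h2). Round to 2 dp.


Q = 4.5 * 1866 * (36.0 - 25.5) = 88168.50 BTU/hr

88168.50 BTU/hr


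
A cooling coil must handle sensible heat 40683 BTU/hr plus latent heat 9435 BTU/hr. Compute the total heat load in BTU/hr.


Qt = 40683 + 9435 = 50118 BTU/hr

50118 BTU/hr


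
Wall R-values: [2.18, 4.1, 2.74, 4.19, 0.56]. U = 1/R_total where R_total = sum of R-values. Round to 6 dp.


R_total = 2.18 + 4.1 + 2.74 + 4.19 + 0.56 = 13.77
U = 1/13.77 = 0.072622

0.072622


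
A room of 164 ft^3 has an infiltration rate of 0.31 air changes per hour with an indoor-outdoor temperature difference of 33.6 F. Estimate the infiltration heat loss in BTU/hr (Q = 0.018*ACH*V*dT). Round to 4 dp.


Q = 0.018 * 0.31 * 164 * 33.6 = 30.7480 BTU/hr

30.7480 BTU/hr


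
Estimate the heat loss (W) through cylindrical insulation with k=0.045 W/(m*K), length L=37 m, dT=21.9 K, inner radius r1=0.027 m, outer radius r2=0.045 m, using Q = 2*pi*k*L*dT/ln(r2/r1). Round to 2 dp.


Q = 2*pi*0.045*37*21.9/ln(0.045/0.027) = 448.50 W

448.50 W


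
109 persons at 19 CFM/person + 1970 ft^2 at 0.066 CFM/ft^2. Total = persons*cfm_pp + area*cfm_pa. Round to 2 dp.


Total = 109*19 + 1970*0.066 = 2201.02 CFM

2201.02 CFM
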